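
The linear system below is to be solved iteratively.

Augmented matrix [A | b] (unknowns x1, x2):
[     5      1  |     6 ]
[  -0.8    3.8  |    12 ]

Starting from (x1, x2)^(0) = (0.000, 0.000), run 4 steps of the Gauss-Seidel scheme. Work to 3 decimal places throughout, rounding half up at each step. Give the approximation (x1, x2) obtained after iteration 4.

(0.545, 3.273)

Iteration 1:
  x1 = (6 - (1)·0.000) / (5) = 1.200
  x2 = (12 - (-0.8)·1.200) / (3.8) = 3.411
Iteration 2:
  x1 = (6 - (1)·3.411) / (5) = 0.518
  x2 = (12 - (-0.8)·0.518) / (3.8) = 3.267
Iteration 3:
  x1 = (6 - (1)·3.267) / (5) = 0.547
  x2 = (12 - (-0.8)·0.547) / (3.8) = 3.273
Iteration 4:
  x1 = (6 - (1)·3.273) / (5) = 0.545
  x2 = (12 - (-0.8)·0.545) / (3.8) = 3.273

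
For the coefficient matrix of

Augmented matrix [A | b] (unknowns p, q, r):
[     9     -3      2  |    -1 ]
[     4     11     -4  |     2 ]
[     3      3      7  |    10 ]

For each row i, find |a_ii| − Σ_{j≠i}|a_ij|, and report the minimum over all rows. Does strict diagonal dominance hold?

1

row 1: |9| − (3+2) = 4
row 2: |11| − (4+4) = 3
row 3: |7| − (3+3) = 1
minimum over rows = 1 → strictly diagonally dominant (convergence guaranteed)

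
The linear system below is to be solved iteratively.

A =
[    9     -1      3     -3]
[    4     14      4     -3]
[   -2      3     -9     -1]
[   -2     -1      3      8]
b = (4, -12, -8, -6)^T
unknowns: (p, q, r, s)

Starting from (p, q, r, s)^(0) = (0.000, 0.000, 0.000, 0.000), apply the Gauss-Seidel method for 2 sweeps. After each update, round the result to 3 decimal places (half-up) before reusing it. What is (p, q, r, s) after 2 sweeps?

(-0.131, -1.152, 0.638, -1.166)

Iteration 1:
  p = (4 - (-1)·0.000 - (3)·0.000 - (-3)·0.000) / (9) = 0.444
  q = (-12 - (4)·0.444 - (4)·0.000 - (-3)·0.000) / (14) = -0.984
  r = (-8 - (-2)·0.444 - (3)·-0.984 - (-1)·0.000) / (-9) = 0.462
  s = (-6 - (-2)·0.444 - (-1)·-0.984 - (3)·0.462) / (8) = -0.935
Iteration 2:
  p = (4 - (-1)·-0.984 - (3)·0.462 - (-3)·-0.935) / (9) = -0.131
  q = (-12 - (4)·-0.131 - (4)·0.462 - (-3)·-0.935) / (14) = -1.152
  r = (-8 - (-2)·-0.131 - (3)·-1.152 - (-1)·-0.935) / (-9) = 0.638
  s = (-6 - (-2)·-0.131 - (-1)·-1.152 - (3)·0.638) / (8) = -1.166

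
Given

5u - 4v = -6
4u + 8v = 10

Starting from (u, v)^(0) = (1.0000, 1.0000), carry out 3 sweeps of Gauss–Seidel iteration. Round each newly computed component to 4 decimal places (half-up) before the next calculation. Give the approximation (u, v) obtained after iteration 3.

(-0.1840, 1.3420)

Iteration 1:
  u = (-6 - (-4)·1.0000) / (5) = -0.4000
  v = (10 - (4)·-0.4000) / (8) = 1.4500
Iteration 2:
  u = (-6 - (-4)·1.4500) / (5) = -0.0400
  v = (10 - (4)·-0.0400) / (8) = 1.2700
Iteration 3:
  u = (-6 - (-4)·1.2700) / (5) = -0.1840
  v = (10 - (4)·-0.1840) / (8) = 1.3420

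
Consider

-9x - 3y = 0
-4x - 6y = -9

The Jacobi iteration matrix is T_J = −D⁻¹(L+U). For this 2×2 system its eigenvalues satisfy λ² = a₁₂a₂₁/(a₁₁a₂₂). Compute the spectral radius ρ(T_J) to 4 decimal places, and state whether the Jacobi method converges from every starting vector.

a₁₂a₂₁/(a₁₁a₂₂) = (-3)·(-4) / ((-9)·(-6)) = 0.222222
ρ = √|0.222222| = √0.222222 = 0.4714
ρ < 1, so Jacobi converges

0.4714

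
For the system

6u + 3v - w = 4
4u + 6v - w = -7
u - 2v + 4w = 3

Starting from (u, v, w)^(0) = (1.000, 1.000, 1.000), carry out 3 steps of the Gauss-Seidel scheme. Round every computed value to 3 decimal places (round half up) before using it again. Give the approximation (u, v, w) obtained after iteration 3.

(1.578, -2.315, -0.802)

Iteration 1:
  u = (4 - (3)·1.000 - (-1)·1.000) / (6) = 0.333
  v = (-7 - (4)·0.333 - (-1)·1.000) / (6) = -1.222
  w = (3 - (1)·0.333 - (-2)·-1.222) / (4) = 0.056
Iteration 2:
  u = (4 - (3)·-1.222 - (-1)·0.056) / (6) = 1.287
  v = (-7 - (4)·1.287 - (-1)·0.056) / (6) = -2.015
  w = (3 - (1)·1.287 - (-2)·-2.015) / (4) = -0.579
Iteration 3:
  u = (4 - (3)·-2.015 - (-1)·-0.579) / (6) = 1.578
  v = (-7 - (4)·1.578 - (-1)·-0.579) / (6) = -2.315
  w = (3 - (1)·1.578 - (-2)·-2.315) / (4) = -0.802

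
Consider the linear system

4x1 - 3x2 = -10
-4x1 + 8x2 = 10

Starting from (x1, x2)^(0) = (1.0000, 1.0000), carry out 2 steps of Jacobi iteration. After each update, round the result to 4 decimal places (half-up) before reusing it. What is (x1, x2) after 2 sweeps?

(-1.1875, 0.3750)

Iteration 1:
  x1 = (-10 - (-3)·1.0000) / (4) = -1.7500
  x2 = (10 - (-4)·1.0000) / (8) = 1.7500
Iteration 2:
  x1 = (-10 - (-3)·1.7500) / (4) = -1.1875
  x2 = (10 - (-4)·-1.7500) / (8) = 0.3750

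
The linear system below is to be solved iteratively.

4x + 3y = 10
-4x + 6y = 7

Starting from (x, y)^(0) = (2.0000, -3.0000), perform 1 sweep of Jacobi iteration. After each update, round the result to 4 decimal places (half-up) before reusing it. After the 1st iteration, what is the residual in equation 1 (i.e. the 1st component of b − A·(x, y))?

Iteration 1:
  x = (10 - (3)·-3.0000) / (4) = 4.7500
  y = (7 - (-4)·2.0000) / (6) = 2.5000
Residual b − A·x = (-16.5000, 11.0000)

-16.5000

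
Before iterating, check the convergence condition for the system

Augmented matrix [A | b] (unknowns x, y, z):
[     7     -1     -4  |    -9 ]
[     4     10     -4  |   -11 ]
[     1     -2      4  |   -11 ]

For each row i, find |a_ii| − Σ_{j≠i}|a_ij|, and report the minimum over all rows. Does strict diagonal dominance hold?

1

row 1: |7| − (1+4) = 2
row 2: |10| − (4+4) = 2
row 3: |4| − (1+2) = 1
minimum over rows = 1 → strictly diagonally dominant (convergence guaranteed)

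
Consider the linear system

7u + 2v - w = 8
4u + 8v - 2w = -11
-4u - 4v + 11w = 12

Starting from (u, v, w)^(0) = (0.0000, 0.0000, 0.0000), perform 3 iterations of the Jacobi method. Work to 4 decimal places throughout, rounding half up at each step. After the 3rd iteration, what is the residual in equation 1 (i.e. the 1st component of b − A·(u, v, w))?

Iteration 1:
  u = (8 - (2)·0.0000 - (-1)·0.0000) / (7) = 1.1429
  v = (-11 - (4)·0.0000 - (-2)·0.0000) / (8) = -1.3750
  w = (12 - (-4)·0.0000 - (-4)·0.0000) / (11) = 1.0909
Iteration 2:
  u = (8 - (2)·-1.3750 - (-1)·1.0909) / (7) = 1.6916
  v = (-11 - (4)·1.1429 - (-2)·1.0909) / (8) = -1.6737
  w = (12 - (-4)·1.1429 - (-4)·-1.3750) / (11) = 1.0065
Iteration 3:
  u = (8 - (2)·-1.6737 - (-1)·1.0065) / (7) = 1.7648
  v = (-11 - (4)·1.6916 - (-2)·1.0065) / (8) = -1.9692
  w = (12 - (-4)·1.6916 - (-4)·-1.6737) / (11) = 1.0974
Residual b − A·x = (0.6822, -0.1108, -0.8890)

0.6822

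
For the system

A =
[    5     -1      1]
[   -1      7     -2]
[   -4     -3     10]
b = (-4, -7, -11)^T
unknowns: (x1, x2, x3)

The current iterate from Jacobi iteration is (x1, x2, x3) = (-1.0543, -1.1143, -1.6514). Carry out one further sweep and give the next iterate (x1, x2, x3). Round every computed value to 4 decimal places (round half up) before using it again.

(-0.6926, -1.6224, -1.8560)

One sweep:
  x1 = (-4 - (-1)·-1.1143 - (1)·-1.6514) / (5) = -0.6926
  x2 = (-7 - (-1)·-1.0543 - (-2)·-1.6514) / (7) = -1.6224
  x3 = (-11 - (-4)·-1.0543 - (-3)·-1.1143) / (10) = -1.8560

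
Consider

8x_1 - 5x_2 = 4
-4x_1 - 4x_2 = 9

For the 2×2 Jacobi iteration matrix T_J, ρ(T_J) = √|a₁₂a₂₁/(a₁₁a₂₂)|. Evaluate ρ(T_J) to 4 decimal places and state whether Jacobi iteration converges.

0.7906

a₁₂a₂₁/(a₁₁a₂₂) = (-5)·(-4) / ((8)·(-4)) = -0.625000
ρ = √|-0.625000| = √0.625000 = 0.7906
ρ < 1, so Jacobi converges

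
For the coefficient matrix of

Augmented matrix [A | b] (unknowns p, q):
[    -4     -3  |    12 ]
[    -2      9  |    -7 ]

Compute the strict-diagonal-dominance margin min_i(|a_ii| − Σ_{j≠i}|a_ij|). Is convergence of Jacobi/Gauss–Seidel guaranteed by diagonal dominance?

1

row 1: |-4| − (3) = 1
row 2: |9| − (2) = 7
minimum over rows = 1 → strictly diagonally dominant (convergence guaranteed)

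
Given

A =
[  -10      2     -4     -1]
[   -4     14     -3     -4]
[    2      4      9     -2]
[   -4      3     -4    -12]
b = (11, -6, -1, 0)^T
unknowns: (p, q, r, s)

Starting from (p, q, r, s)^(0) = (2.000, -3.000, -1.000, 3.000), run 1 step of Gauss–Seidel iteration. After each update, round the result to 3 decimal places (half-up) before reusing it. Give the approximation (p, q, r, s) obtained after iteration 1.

(-1.600, -0.243, 1.019, 0.133)

Iteration 1:
  p = (11 - (2)·-3.000 - (-4)·-1.000 - (-1)·3.000) / (-10) = -1.600
  q = (-6 - (-4)·-1.600 - (-3)·-1.000 - (-4)·3.000) / (14) = -0.243
  r = (-1 - (2)·-1.600 - (4)·-0.243 - (-2)·3.000) / (9) = 1.019
  s = (0 - (-4)·-1.600 - (3)·-0.243 - (-4)·1.019) / (-12) = 0.133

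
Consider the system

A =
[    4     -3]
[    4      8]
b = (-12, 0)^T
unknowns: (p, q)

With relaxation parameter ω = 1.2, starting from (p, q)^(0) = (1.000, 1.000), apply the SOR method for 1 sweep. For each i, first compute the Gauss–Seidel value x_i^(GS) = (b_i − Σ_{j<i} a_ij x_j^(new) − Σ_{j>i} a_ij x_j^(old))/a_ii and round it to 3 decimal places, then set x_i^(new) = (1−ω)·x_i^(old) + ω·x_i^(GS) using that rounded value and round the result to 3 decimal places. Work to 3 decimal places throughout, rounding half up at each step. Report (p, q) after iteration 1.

(-2.900, 1.540)

Iteration 1:
  p: GS value = (-12 - (-3)·1.000) / (4) = -2.250;  p ← (1−ω)·1.000 + ω·-2.250 = -2.900
  q: GS value = (0 - (4)·-2.900) / (8) = 1.450;  q ← (1−ω)·1.000 + ω·1.450 = 1.540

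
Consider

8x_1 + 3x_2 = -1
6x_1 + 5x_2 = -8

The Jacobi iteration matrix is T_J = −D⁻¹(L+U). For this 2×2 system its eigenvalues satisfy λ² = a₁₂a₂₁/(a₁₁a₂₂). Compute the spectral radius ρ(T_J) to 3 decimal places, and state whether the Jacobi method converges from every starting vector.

0.671

a₁₂a₂₁/(a₁₁a₂₂) = (3)·(6) / ((8)·(5)) = 0.450000
ρ = √|0.450000| = √0.450000 = 0.671
ρ < 1, so Jacobi converges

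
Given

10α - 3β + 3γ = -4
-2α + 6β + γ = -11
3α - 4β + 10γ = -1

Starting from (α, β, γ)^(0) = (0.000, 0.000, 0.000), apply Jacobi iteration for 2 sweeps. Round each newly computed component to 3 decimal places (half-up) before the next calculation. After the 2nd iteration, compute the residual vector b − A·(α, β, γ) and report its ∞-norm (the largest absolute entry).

1.489

Iteration 1:
  α = (-4 - (-3)·0.000 - (3)·0.000) / (10) = -0.400
  β = (-11 - (-2)·0.000 - (1)·0.000) / (6) = -1.833
  γ = (-1 - (3)·0.000 - (-4)·0.000) / (10) = -0.100
Iteration 2:
  α = (-4 - (-3)·-1.833 - (3)·-0.100) / (10) = -0.920
  β = (-11 - (-2)·-0.400 - (1)·-0.100) / (6) = -1.950
  γ = (-1 - (3)·-0.400 - (-4)·-1.833) / (10) = -0.713
Residual b − A·x = (1.489, -0.427, 1.090); ∞-norm = 1.489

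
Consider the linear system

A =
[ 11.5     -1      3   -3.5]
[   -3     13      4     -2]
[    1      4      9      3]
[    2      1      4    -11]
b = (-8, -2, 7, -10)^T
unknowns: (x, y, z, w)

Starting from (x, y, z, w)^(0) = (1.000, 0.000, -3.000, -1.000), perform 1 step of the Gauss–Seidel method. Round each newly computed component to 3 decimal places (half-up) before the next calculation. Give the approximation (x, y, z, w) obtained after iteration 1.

Iteration 1:
  x = (-8 - (-1)·0.000 - (3)·-3.000 - (-3.5)·-1.000) / (11.5) = -0.217
  y = (-2 - (-3)·-0.217 - (4)·-3.000 - (-2)·-1.000) / (13) = 0.565
  z = (7 - (1)·-0.217 - (4)·0.565 - (3)·-1.000) / (9) = 0.884
  w = (-10 - (2)·-0.217 - (1)·0.565 - (4)·0.884) / (-11) = 1.242

(-0.217, 0.565, 0.884, 1.242)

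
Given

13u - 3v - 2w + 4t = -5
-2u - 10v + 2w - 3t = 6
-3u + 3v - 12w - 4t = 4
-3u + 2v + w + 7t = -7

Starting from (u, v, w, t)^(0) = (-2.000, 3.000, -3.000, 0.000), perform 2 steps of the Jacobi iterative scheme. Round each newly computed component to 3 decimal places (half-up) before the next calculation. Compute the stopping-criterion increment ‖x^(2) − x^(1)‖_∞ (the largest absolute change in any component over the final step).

1.318

Iteration 1:
  u = (-5 - (-3)·3.000 - (-2)·-3.000 - (4)·0.000) / (13) = -0.154
  v = (6 - (-2)·-2.000 - (2)·-3.000 - (-3)·0.000) / (-10) = -0.800
  w = (4 - (-3)·-2.000 - (3)·3.000 - (-4)·0.000) / (-12) = 0.917
  t = (-7 - (-3)·-2.000 - (2)·3.000 - (1)·-3.000) / (7) = -2.286
Iteration 2:
  u = (-5 - (-3)·-0.800 - (-2)·0.917 - (4)·-2.286) / (13) = 0.275
  v = (6 - (-2)·-0.154 - (2)·0.917 - (-3)·-2.286) / (-10) = 0.300
  w = (4 - (-3)·-0.154 - (3)·-0.800 - (-4)·-2.286) / (-12) = 0.267
  t = (-7 - (-3)·-0.154 - (2)·-0.800 - (1)·0.917) / (7) = -0.968
Change: (0.429, 1.100, -0.650, 1.318) → max |·| = 1.318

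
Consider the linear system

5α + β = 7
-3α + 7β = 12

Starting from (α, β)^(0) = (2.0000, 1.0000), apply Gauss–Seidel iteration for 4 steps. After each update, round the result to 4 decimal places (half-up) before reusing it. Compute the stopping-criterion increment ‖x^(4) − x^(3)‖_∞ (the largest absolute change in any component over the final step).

0.0018

Iteration 1:
  α = (7 - (1)·1.0000) / (5) = 1.2000
  β = (12 - (-3)·1.2000) / (7) = 2.2286
Iteration 2:
  α = (7 - (1)·2.2286) / (5) = 0.9543
  β = (12 - (-3)·0.9543) / (7) = 2.1233
Iteration 3:
  α = (7 - (1)·2.1233) / (5) = 0.9753
  β = (12 - (-3)·0.9753) / (7) = 2.1323
Iteration 4:
  α = (7 - (1)·2.1323) / (5) = 0.9735
  β = (12 - (-3)·0.9735) / (7) = 2.1315
Change: (-0.0018, -0.0008) → max |·| = 0.0018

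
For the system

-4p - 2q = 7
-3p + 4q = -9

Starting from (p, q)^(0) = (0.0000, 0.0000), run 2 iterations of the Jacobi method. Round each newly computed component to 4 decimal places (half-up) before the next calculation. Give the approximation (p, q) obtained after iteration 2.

Iteration 1:
  p = (7 - (-2)·0.0000) / (-4) = -1.7500
  q = (-9 - (-3)·0.0000) / (4) = -2.2500
Iteration 2:
  p = (7 - (-2)·-2.2500) / (-4) = -0.6250
  q = (-9 - (-3)·-1.7500) / (4) = -3.5625

(-0.6250, -3.5625)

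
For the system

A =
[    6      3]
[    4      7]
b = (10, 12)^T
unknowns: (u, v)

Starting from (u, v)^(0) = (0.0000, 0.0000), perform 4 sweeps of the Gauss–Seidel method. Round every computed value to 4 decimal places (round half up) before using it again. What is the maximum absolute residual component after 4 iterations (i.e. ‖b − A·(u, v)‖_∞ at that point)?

Iteration 1:
  u = (10 - (3)·0.0000) / (6) = 1.6667
  v = (12 - (4)·1.6667) / (7) = 0.7619
Iteration 2:
  u = (10 - (3)·0.7619) / (6) = 1.2857
  v = (12 - (4)·1.2857) / (7) = 0.9796
Iteration 3:
  u = (10 - (3)·0.9796) / (6) = 1.1769
  v = (12 - (4)·1.1769) / (7) = 1.0418
Iteration 4:
  u = (10 - (3)·1.0418) / (6) = 1.1458
  v = (12 - (4)·1.1458) / (7) = 1.0595
Residual b − A·x = (-0.0533, 0.0003); ∞-norm = 0.0533

0.0533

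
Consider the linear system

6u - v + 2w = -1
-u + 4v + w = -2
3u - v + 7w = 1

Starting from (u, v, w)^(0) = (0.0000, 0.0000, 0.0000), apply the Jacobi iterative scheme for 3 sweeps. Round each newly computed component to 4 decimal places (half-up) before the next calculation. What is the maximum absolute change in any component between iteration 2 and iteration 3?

0.0450

Iteration 1:
  u = (-1 - (-1)·0.0000 - (2)·0.0000) / (6) = -0.1667
  v = (-2 - (-1)·0.0000 - (1)·0.0000) / (4) = -0.5000
  w = (1 - (3)·0.0000 - (-1)·0.0000) / (7) = 0.1429
Iteration 2:
  u = (-1 - (-1)·-0.5000 - (2)·0.1429) / (6) = -0.2976
  v = (-2 - (-1)·-0.1667 - (1)·0.1429) / (4) = -0.5774
  w = (1 - (3)·-0.1667 - (-1)·-0.5000) / (7) = 0.1429
Iteration 3:
  u = (-1 - (-1)·-0.5774 - (2)·0.1429) / (6) = -0.3105
  v = (-2 - (-1)·-0.2976 - (1)·0.1429) / (4) = -0.6101
  w = (1 - (3)·-0.2976 - (-1)·-0.5774) / (7) = 0.1879
Change: (-0.0129, -0.0327, 0.0450) → max |·| = 0.0450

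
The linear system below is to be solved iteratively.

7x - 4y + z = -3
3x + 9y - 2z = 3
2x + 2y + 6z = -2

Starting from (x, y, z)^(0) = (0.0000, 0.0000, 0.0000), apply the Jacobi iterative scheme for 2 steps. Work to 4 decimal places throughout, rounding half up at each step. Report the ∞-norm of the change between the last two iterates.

Iteration 1:
  x = (-3 - (-4)·0.0000 - (1)·0.0000) / (7) = -0.4286
  y = (3 - (3)·0.0000 - (-2)·0.0000) / (9) = 0.3333
  z = (-2 - (2)·0.0000 - (2)·0.0000) / (6) = -0.3333
Iteration 2:
  x = (-3 - (-4)·0.3333 - (1)·-0.3333) / (7) = -0.1905
  y = (3 - (3)·-0.4286 - (-2)·-0.3333) / (9) = 0.4021
  z = (-2 - (2)·-0.4286 - (2)·0.3333) / (6) = -0.3016
Change: (0.2381, 0.0688, 0.0317) → max |·| = 0.2381

0.2381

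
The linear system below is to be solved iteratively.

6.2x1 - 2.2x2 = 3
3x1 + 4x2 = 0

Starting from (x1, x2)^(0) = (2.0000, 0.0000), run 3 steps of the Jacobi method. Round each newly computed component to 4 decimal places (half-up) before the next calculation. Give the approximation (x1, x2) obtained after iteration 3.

(0.3551, 0.0363)

Iteration 1:
  x1 = (3 - (-2.2)·0.0000) / (6.2) = 0.4839
  x2 = (0 - (3)·2.0000) / (4) = -1.5000
Iteration 2:
  x1 = (3 - (-2.2)·-1.5000) / (6.2) = -0.0484
  x2 = (0 - (3)·0.4839) / (4) = -0.3629
Iteration 3:
  x1 = (3 - (-2.2)·-0.3629) / (6.2) = 0.3551
  x2 = (0 - (3)·-0.0484) / (4) = 0.0363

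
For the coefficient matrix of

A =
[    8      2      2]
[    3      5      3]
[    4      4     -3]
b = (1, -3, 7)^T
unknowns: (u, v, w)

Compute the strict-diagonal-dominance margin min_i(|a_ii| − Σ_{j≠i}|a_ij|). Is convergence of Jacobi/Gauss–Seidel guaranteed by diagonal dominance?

row 1: |8| − (2+2) = 4
row 2: |5| − (3+3) = -1
row 3: |-3| − (4+4) = -5
minimum over rows = -5 → not strictly diagonally dominant

-5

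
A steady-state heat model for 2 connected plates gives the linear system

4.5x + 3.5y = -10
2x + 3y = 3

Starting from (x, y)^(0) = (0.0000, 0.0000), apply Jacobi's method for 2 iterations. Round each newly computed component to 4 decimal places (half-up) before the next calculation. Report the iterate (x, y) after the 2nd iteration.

(-3.0000, 2.4815)

Iteration 1:
  x = (-10 - (3.5)·0.0000) / (4.5) = -2.2222
  y = (3 - (2)·0.0000) / (3) = 1.0000
Iteration 2:
  x = (-10 - (3.5)·1.0000) / (4.5) = -3.0000
  y = (3 - (2)·-2.2222) / (3) = 2.4815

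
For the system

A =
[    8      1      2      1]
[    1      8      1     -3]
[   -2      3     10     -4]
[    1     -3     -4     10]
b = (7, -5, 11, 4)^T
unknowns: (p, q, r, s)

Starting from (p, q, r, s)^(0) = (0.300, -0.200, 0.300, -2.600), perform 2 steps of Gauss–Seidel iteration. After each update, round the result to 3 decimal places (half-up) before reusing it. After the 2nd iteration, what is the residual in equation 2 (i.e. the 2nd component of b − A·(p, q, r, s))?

Iteration 1:
  p = (7 - (1)·-0.200 - (2)·0.300 - (1)·-2.600) / (8) = 1.150
  q = (-5 - (1)·1.150 - (1)·0.300 - (-3)·-2.600) / (8) = -1.781
  r = (11 - (-2)·1.150 - (3)·-1.781 - (-4)·-2.600) / (10) = 0.824
  s = (4 - (1)·1.150 - (-3)·-1.781 - (-4)·0.824) / (10) = 0.080
Iteration 2:
  p = (7 - (1)·-1.781 - (2)·0.824 - (1)·0.080) / (8) = 0.882
  q = (-5 - (1)·0.882 - (1)·0.824 - (-3)·0.080) / (8) = -0.808
  r = (11 - (-2)·0.882 - (3)·-0.808 - (-4)·0.080) / (10) = 1.551
  s = (4 - (1)·0.882 - (-3)·-0.808 - (-4)·1.551) / (10) = 0.690
Residual b − A·x = (-3.040, 1.101, 2.438, -0.002)

1.101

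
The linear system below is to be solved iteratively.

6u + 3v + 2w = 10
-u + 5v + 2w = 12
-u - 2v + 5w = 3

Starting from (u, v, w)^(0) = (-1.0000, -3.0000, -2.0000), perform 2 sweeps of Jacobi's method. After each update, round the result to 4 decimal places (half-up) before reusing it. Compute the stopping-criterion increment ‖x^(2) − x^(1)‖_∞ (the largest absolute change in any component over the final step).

Iteration 1:
  u = (10 - (3)·-3.0000 - (2)·-2.0000) / (6) = 3.8333
  v = (12 - (-1)·-1.0000 - (2)·-2.0000) / (5) = 3.0000
  w = (3 - (-1)·-1.0000 - (-2)·-3.0000) / (5) = -0.8000
Iteration 2:
  u = (10 - (3)·3.0000 - (2)·-0.8000) / (6) = 0.4333
  v = (12 - (-1)·3.8333 - (2)·-0.8000) / (5) = 3.4867
  w = (3 - (-1)·3.8333 - (-2)·3.0000) / (5) = 2.5667
Change: (-3.4000, 0.4867, 3.3667) → max |·| = 3.4000

3.4000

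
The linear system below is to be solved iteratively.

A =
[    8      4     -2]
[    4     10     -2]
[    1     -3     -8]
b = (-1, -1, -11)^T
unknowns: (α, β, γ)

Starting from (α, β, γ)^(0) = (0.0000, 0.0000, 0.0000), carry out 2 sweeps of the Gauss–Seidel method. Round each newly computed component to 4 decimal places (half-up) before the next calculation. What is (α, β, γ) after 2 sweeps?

(0.2445, 0.0778, 1.3764)

Iteration 1:
  α = (-1 - (4)·0.0000 - (-2)·0.0000) / (8) = -0.1250
  β = (-1 - (4)·-0.1250 - (-2)·0.0000) / (10) = -0.0500
  γ = (-11 - (1)·-0.1250 - (-3)·-0.0500) / (-8) = 1.3781
Iteration 2:
  α = (-1 - (4)·-0.0500 - (-2)·1.3781) / (8) = 0.2445
  β = (-1 - (4)·0.2445 - (-2)·1.3781) / (10) = 0.0778
  γ = (-11 - (1)·0.2445 - (-3)·0.0778) / (-8) = 1.3764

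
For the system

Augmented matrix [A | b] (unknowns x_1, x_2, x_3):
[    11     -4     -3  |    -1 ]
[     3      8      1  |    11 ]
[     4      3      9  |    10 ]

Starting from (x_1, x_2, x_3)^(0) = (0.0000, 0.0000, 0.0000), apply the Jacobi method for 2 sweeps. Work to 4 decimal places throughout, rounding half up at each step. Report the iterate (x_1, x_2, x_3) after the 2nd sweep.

(0.7121, 1.2702, 0.6932)

Iteration 1:
  x_1 = (-1 - (-4)·0.0000 - (-3)·0.0000) / (11) = -0.0909
  x_2 = (11 - (3)·0.0000 - (1)·0.0000) / (8) = 1.3750
  x_3 = (10 - (4)·0.0000 - (3)·0.0000) / (9) = 1.1111
Iteration 2:
  x_1 = (-1 - (-4)·1.3750 - (-3)·1.1111) / (11) = 0.7121
  x_2 = (11 - (3)·-0.0909 - (1)·1.1111) / (8) = 1.2702
  x_3 = (10 - (4)·-0.0909 - (3)·1.3750) / (9) = 0.6932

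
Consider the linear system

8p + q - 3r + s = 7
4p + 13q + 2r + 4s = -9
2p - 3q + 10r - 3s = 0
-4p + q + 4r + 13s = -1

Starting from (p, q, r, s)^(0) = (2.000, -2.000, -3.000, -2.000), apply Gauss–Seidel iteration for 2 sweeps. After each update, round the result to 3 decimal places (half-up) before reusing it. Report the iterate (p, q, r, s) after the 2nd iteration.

Iteration 1:
  p = (7 - (1)·-2.000 - (-3)·-3.000 - (1)·-2.000) / (8) = 0.250
  q = (-9 - (4)·0.250 - (2)·-3.000 - (4)·-2.000) / (13) = 0.308
  r = (0 - (2)·0.250 - (-3)·0.308 - (-3)·-2.000) / (10) = -0.558
  s = (-1 - (-4)·0.250 - (1)·0.308 - (4)·-0.558) / (13) = 0.148
Iteration 2:
  p = (7 - (1)·0.308 - (-3)·-0.558 - (1)·0.148) / (8) = 0.609
  q = (-9 - (4)·0.609 - (2)·-0.558 - (4)·0.148) / (13) = -0.839
  r = (0 - (2)·0.609 - (-3)·-0.839 - (-3)·0.148) / (10) = -0.329
  s = (-1 - (-4)·0.609 - (1)·-0.839 - (4)·-0.329) / (13) = 0.276

(0.609, -0.839, -0.329, 0.276)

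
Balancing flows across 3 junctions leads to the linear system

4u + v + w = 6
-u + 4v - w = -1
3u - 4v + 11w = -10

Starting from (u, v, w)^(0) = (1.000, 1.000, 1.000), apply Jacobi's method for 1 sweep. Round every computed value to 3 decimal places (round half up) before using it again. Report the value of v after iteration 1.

Iteration 1:
  u = (6 - (1)·1.000 - (1)·1.000) / (4) = 1.000
  v = (-1 - (-1)·1.000 - (-1)·1.000) / (4) = 0.250
  w = (-10 - (3)·1.000 - (-4)·1.000) / (11) = -0.818

0.250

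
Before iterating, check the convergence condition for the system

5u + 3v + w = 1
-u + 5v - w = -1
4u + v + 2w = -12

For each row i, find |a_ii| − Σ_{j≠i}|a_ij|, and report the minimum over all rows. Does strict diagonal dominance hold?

-3

row 1: |5| − (3+1) = 1
row 2: |5| − (1+1) = 3
row 3: |2| − (4+1) = -3
minimum over rows = -3 → not strictly diagonally dominant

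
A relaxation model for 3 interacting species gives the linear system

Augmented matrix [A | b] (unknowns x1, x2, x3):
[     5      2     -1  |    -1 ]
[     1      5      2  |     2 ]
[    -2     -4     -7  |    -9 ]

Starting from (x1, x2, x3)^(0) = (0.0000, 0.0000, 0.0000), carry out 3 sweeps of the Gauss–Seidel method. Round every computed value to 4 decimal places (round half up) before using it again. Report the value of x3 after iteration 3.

1.3502

Iteration 1:
  x1 = (-1 - (2)·0.0000 - (-1)·0.0000) / (5) = -0.2000
  x2 = (2 - (1)·-0.2000 - (2)·0.0000) / (5) = 0.4400
  x3 = (-9 - (-2)·-0.2000 - (-4)·0.4400) / (-7) = 1.0914
Iteration 2:
  x1 = (-1 - (2)·0.4400 - (-1)·1.0914) / (5) = -0.1577
  x2 = (2 - (1)·-0.1577 - (2)·1.0914) / (5) = -0.0050
  x3 = (-9 - (-2)·-0.1577 - (-4)·-0.0050) / (-7) = 1.3336
Iteration 3:
  x1 = (-1 - (2)·-0.0050 - (-1)·1.3336) / (5) = 0.0687
  x2 = (2 - (1)·0.0687 - (2)·1.3336) / (5) = -0.1472
  x3 = (-9 - (-2)·0.0687 - (-4)·-0.1472) / (-7) = 1.3502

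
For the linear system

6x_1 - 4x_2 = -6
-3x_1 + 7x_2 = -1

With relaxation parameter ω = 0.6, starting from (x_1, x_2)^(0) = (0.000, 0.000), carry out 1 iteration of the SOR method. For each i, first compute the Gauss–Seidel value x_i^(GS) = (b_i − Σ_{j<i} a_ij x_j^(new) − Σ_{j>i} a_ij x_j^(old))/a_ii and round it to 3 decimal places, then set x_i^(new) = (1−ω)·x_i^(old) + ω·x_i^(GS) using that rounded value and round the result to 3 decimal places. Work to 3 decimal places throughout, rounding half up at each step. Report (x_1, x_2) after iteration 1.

(-0.600, -0.240)

Iteration 1:
  x_1: GS value = (-6 - (-4)·0.000) / (6) = -1.000;  x_1 ← (1−ω)·0.000 + ω·-1.000 = -0.600
  x_2: GS value = (-1 - (-3)·-0.600) / (7) = -0.400;  x_2 ← (1−ω)·0.000 + ω·-0.400 = -0.240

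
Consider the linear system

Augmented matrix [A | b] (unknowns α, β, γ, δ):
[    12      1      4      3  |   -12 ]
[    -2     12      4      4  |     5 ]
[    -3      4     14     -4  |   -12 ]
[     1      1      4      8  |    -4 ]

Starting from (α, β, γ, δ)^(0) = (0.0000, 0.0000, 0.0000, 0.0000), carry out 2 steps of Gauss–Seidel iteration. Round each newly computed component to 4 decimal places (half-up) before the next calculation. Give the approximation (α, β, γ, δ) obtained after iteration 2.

(-0.6812, 0.6290, -1.1356, 0.0743)

Iteration 1:
  α = (-12 - (1)·0.0000 - (4)·0.0000 - (3)·0.0000) / (12) = -1.0000
  β = (5 - (-2)·-1.0000 - (4)·0.0000 - (4)·0.0000) / (12) = 0.2500
  γ = (-12 - (-3)·-1.0000 - (4)·0.2500 - (-4)·0.0000) / (14) = -1.1429
  δ = (-4 - (1)·-1.0000 - (1)·0.2500 - (4)·-1.1429) / (8) = 0.1652
Iteration 2:
  α = (-12 - (1)·0.2500 - (4)·-1.1429 - (3)·0.1652) / (12) = -0.6812
  β = (5 - (-2)·-0.6812 - (4)·-1.1429 - (4)·0.1652) / (12) = 0.6290
  γ = (-12 - (-3)·-0.6812 - (4)·0.6290 - (-4)·0.1652) / (14) = -1.1356
  δ = (-4 - (1)·-0.6812 - (1)·0.6290 - (4)·-1.1356) / (8) = 0.0743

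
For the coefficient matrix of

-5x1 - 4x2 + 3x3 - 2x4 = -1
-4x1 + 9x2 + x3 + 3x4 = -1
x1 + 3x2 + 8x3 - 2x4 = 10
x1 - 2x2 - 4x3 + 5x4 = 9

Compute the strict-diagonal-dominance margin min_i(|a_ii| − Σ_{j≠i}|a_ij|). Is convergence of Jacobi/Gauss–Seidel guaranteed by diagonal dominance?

-4

row 1: |-5| − (4+3+2) = -4
row 2: |9| − (4+1+3) = 1
row 3: |8| − (1+3+2) = 2
row 4: |5| − (1+2+4) = -2
minimum over rows = -4 → not strictly diagonally dominant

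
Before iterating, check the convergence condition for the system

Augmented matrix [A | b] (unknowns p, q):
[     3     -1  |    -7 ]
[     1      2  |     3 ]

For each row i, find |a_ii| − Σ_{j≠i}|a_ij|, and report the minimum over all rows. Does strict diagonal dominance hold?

row 1: |3| − (1) = 2
row 2: |2| − (1) = 1
minimum over rows = 1 → strictly diagonally dominant (convergence guaranteed)

1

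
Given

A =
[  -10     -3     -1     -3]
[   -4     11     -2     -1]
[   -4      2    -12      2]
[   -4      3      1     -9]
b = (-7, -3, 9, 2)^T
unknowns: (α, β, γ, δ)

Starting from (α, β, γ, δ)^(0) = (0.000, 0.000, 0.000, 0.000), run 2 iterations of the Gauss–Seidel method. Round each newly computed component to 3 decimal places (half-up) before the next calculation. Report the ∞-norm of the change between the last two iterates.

Iteration 1:
  α = (-7 - (-3)·0.000 - (-1)·0.000 - (-3)·0.000) / (-10) = 0.700
  β = (-3 - (-4)·0.700 - (-2)·0.000 - (-1)·0.000) / (11) = -0.018
  γ = (9 - (-4)·0.700 - (2)·-0.018 - (2)·0.000) / (-12) = -0.986
  δ = (2 - (-4)·0.700 - (3)·-0.018 - (1)·-0.986) / (-9) = -0.649
Iteration 2:
  α = (-7 - (-3)·-0.018 - (-1)·-0.986 - (-3)·-0.649) / (-10) = 0.999
  β = (-3 - (-4)·0.999 - (-2)·-0.986 - (-1)·-0.649) / (11) = -0.148
  γ = (9 - (-4)·0.999 - (2)·-0.148 - (2)·-0.649) / (-12) = -1.216
  δ = (2 - (-4)·0.999 - (3)·-0.148 - (1)·-1.216) / (-9) = -0.851
Change: (0.299, -0.130, -0.230, -0.202) → max |·| = 0.299

0.299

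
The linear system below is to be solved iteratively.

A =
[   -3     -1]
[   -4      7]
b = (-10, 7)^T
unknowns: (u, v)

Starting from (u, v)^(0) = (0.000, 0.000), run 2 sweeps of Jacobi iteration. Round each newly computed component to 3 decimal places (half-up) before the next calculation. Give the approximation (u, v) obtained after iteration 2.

Iteration 1:
  u = (-10 - (-1)·0.000) / (-3) = 3.333
  v = (7 - (-4)·0.000) / (7) = 1.000
Iteration 2:
  u = (-10 - (-1)·1.000) / (-3) = 3.000
  v = (7 - (-4)·3.333) / (7) = 2.905

(3.000, 2.905)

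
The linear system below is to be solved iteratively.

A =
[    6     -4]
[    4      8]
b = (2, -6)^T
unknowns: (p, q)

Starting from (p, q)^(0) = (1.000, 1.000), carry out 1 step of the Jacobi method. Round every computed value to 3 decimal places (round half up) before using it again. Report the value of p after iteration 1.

Iteration 1:
  p = (2 - (-4)·1.000) / (6) = 1.000
  q = (-6 - (4)·1.000) / (8) = -1.250

1.000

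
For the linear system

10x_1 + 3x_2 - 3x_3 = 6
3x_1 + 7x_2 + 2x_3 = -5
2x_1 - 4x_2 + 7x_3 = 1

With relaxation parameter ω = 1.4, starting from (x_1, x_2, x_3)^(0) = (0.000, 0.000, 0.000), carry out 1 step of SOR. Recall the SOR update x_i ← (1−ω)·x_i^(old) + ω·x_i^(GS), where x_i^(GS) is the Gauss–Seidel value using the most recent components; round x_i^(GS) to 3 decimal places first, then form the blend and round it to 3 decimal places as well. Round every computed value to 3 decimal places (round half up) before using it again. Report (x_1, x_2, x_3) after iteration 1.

Iteration 1:
  x_1: GS value = (6 - (3)·0.000 - (-3)·0.000) / (10) = 0.600;  x_1 ← (1−ω)·0.000 + ω·0.600 = 0.840
  x_2: GS value = (-5 - (3)·0.840 - (2)·0.000) / (7) = -1.074;  x_2 ← (1−ω)·0.000 + ω·-1.074 = -1.504
  x_3: GS value = (1 - (2)·0.840 - (-4)·-1.504) / (7) = -0.957;  x_3 ← (1−ω)·0.000 + ω·-0.957 = -1.340

(0.840, -1.504, -1.340)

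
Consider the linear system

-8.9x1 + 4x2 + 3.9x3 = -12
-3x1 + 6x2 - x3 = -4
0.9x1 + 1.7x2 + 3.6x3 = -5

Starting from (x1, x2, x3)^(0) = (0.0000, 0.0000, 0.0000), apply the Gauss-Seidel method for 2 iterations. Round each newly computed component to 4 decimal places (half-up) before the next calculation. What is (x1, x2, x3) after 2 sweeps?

Iteration 1:
  x1 = (-12 - (4)·0.0000 - (3.9)·0.0000) / (-8.9) = 1.3483
  x2 = (-4 - (-3)·1.3483 - (-1)·0.0000) / (6) = 0.0075
  x3 = (-5 - (0.9)·1.3483 - (1.7)·0.0075) / (3.6) = -1.7295
Iteration 2:
  x1 = (-12 - (4)·0.0075 - (3.9)·-1.7295) / (-8.9) = 0.5938
  x2 = (-4 - (-3)·0.5938 - (-1)·-1.7295) / (6) = -0.6580
  x3 = (-5 - (0.9)·0.5938 - (1.7)·-0.6580) / (3.6) = -1.2266

(0.5938, -0.6580, -1.2266)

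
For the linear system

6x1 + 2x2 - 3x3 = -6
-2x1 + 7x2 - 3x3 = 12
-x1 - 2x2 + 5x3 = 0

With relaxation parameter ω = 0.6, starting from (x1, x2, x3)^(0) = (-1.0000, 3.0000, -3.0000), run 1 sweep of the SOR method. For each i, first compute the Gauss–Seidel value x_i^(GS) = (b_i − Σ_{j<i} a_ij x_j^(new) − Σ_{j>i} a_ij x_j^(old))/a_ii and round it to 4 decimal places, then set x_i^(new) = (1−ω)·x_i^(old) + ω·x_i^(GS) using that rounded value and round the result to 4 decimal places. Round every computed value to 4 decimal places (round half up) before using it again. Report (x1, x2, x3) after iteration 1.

Iteration 1:
  x1: GS value = (-6 - (2)·3.0000 - (-3)·-3.0000) / (6) = -3.5000;  x1 ← (1−ω)·-1.0000 + ω·-3.5000 = -2.5000
  x2: GS value = (12 - (-2)·-2.5000 - (-3)·-3.0000) / (7) = -0.2857;  x2 ← (1−ω)·3.0000 + ω·-0.2857 = 1.0286
  x3: GS value = (0 - (-1)·-2.5000 - (-2)·1.0286) / (5) = -0.0886;  x3 ← (1−ω)·-3.0000 + ω·-0.0886 = -1.2532

(-2.5000, 1.0286, -1.2532)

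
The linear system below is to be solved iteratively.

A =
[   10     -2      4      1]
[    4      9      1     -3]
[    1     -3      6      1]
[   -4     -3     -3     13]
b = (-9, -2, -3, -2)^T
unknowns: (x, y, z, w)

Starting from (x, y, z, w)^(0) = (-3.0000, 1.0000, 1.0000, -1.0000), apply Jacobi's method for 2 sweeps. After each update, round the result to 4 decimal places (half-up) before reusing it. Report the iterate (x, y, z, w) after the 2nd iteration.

Iteration 1:
  x = (-9 - (-2)·1.0000 - (4)·1.0000 - (1)·-1.0000) / (10) = -1.0000
  y = (-2 - (4)·-3.0000 - (1)·1.0000 - (-3)·-1.0000) / (9) = 0.6667
  z = (-3 - (1)·-3.0000 - (-3)·1.0000 - (1)·-1.0000) / (6) = 0.6667
  w = (-2 - (-4)·-3.0000 - (-3)·1.0000 - (-3)·1.0000) / (13) = -0.6154
Iteration 2:
  x = (-9 - (-2)·0.6667 - (4)·0.6667 - (1)·-0.6154) / (10) = -0.9718
  y = (-2 - (4)·-1.0000 - (1)·0.6667 - (-3)·-0.6154) / (9) = -0.0570
  z = (-3 - (1)·-1.0000 - (-3)·0.6667 - (1)·-0.6154) / (6) = 0.1026
  w = (-2 - (-4)·-1.0000 - (-3)·0.6667 - (-3)·0.6667) / (13) = -0.1538

(-0.9718, -0.0570, 0.1026, -0.1538)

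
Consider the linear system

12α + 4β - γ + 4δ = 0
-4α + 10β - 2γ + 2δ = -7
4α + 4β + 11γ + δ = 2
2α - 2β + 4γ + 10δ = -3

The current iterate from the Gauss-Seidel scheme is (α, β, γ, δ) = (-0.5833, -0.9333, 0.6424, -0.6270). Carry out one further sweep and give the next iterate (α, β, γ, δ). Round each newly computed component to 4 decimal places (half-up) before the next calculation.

One sweep:
  α = (0 - (4)·-0.9333 - (-1)·0.6424 - (4)·-0.6270) / (12) = 0.5736
  β = (-7 - (-4)·0.5736 - (-2)·0.6424 - (2)·-0.6270) / (10) = -0.2167
  γ = (2 - (4)·0.5736 - (4)·-0.2167 - (1)·-0.6270) / (11) = 0.1090
  δ = (-3 - (2)·0.5736 - (-2)·-0.2167 - (4)·0.1090) / (10) = -0.5017

(0.5736, -0.2167, 0.1090, -0.5017)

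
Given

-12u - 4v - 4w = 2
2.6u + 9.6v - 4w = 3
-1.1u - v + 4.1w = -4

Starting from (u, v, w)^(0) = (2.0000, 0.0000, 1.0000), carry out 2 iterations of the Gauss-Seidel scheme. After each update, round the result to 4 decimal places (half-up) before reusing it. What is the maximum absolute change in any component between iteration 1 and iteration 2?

Iteration 1:
  u = (2 - (-4)·0.0000 - (-4)·1.0000) / (-12) = -0.5000
  v = (3 - (2.6)·-0.5000 - (-4)·1.0000) / (9.6) = 0.8646
  w = (-4 - (-1.1)·-0.5000 - (-1)·0.8646) / (4.1) = -0.8989
Iteration 2:
  u = (2 - (-4)·0.8646 - (-4)·-0.8989) / (-12) = -0.1552
  v = (3 - (2.6)·-0.1552 - (-4)·-0.8989) / (9.6) = -0.0200
  w = (-4 - (-1.1)·-0.1552 - (-1)·-0.0200) / (4.1) = -1.0221
Change: (0.3448, -0.8846, -0.1232) → max |·| = 0.8846

0.8846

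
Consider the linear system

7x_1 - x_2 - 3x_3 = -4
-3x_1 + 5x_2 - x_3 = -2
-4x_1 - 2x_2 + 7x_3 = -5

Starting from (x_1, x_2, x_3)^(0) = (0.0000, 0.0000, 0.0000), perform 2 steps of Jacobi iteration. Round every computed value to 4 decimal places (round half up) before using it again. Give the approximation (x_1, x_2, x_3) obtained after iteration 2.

(-0.9347, -0.8857, -1.1551)

Iteration 1:
  x_1 = (-4 - (-1)·0.0000 - (-3)·0.0000) / (7) = -0.5714
  x_2 = (-2 - (-3)·0.0000 - (-1)·0.0000) / (5) = -0.4000
  x_3 = (-5 - (-4)·0.0000 - (-2)·0.0000) / (7) = -0.7143
Iteration 2:
  x_1 = (-4 - (-1)·-0.4000 - (-3)·-0.7143) / (7) = -0.9347
  x_2 = (-2 - (-3)·-0.5714 - (-1)·-0.7143) / (5) = -0.8857
  x_3 = (-5 - (-4)·-0.5714 - (-2)·-0.4000) / (7) = -1.1551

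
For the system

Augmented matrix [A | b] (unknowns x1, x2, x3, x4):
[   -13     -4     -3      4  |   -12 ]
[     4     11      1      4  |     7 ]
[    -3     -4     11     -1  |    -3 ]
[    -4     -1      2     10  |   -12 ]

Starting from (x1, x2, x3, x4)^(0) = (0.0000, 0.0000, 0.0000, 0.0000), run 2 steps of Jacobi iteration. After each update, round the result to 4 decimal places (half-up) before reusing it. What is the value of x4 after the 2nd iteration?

-0.7126

Iteration 1:
  x1 = (-12 - (-4)·0.0000 - (-3)·0.0000 - (4)·0.0000) / (-13) = 0.9231
  x2 = (7 - (4)·0.0000 - (1)·0.0000 - (4)·0.0000) / (11) = 0.6364
  x3 = (-3 - (-3)·0.0000 - (-4)·0.0000 - (-1)·0.0000) / (11) = -0.2727
  x4 = (-12 - (-4)·0.0000 - (-1)·0.0000 - (2)·0.0000) / (10) = -1.2000
Iteration 2:
  x1 = (-12 - (-4)·0.6364 - (-3)·-0.2727 - (4)·-1.2000) / (-13) = 0.4210
  x2 = (7 - (4)·0.9231 - (1)·-0.2727 - (4)·-1.2000) / (11) = 0.7618
  x3 = (-3 - (-3)·0.9231 - (-4)·0.6364 - (-1)·-1.2000) / (11) = 0.1014
  x4 = (-12 - (-4)·0.9231 - (-1)·0.6364 - (2)·-0.2727) / (10) = -0.7126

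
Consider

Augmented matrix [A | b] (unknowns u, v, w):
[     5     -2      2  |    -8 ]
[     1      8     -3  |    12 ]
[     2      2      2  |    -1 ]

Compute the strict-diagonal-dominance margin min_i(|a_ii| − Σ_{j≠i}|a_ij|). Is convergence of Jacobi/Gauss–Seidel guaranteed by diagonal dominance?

row 1: |5| − (2+2) = 1
row 2: |8| − (1+3) = 4
row 3: |2| − (2+2) = -2
minimum over rows = -2 → not strictly diagonally dominant

-2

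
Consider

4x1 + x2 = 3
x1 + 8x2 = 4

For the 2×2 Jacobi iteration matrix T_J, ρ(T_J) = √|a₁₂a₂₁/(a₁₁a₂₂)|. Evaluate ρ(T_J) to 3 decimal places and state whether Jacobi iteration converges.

a₁₂a₂₁/(a₁₁a₂₂) = (1)·(1) / ((4)·(8)) = 0.031250
ρ = √|0.031250| = √0.031250 = 0.177
ρ < 1, so Jacobi converges

0.177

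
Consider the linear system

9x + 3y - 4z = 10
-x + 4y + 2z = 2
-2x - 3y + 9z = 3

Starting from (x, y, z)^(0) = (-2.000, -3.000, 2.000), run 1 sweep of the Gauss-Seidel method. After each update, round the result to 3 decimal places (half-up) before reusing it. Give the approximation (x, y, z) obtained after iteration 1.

(3.000, 0.250, 1.083)

Iteration 1:
  x = (10 - (3)·-3.000 - (-4)·2.000) / (9) = 3.000
  y = (2 - (-1)·3.000 - (2)·2.000) / (4) = 0.250
  z = (3 - (-2)·3.000 - (-3)·0.250) / (9) = 1.083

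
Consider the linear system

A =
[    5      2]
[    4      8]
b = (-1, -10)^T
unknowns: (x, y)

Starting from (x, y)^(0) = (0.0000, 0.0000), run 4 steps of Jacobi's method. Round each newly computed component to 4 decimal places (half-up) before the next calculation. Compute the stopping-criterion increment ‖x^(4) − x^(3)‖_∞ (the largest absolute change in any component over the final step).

0.1000

Iteration 1:
  x = (-1 - (2)·0.0000) / (5) = -0.2000
  y = (-10 - (4)·0.0000) / (8) = -1.2500
Iteration 2:
  x = (-1 - (2)·-1.2500) / (5) = 0.3000
  y = (-10 - (4)·-0.2000) / (8) = -1.1500
Iteration 3:
  x = (-1 - (2)·-1.1500) / (5) = 0.2600
  y = (-10 - (4)·0.3000) / (8) = -1.4000
Iteration 4:
  x = (-1 - (2)·-1.4000) / (5) = 0.3600
  y = (-10 - (4)·0.2600) / (8) = -1.3800
Change: (0.1000, 0.0200) → max |·| = 0.1000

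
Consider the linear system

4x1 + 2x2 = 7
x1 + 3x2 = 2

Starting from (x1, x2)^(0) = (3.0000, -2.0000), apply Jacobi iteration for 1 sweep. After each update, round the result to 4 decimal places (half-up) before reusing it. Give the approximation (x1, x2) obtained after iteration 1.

Iteration 1:
  x1 = (7 - (2)·-2.0000) / (4) = 2.7500
  x2 = (2 - (1)·3.0000) / (3) = -0.3333

(2.7500, -0.3333)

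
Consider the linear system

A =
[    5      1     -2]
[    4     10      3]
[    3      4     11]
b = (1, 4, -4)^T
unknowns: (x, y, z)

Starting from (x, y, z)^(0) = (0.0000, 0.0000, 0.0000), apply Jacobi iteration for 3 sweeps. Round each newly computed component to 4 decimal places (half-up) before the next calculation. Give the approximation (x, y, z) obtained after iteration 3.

(-0.1113, 0.5792, -0.5127)

Iteration 1:
  x = (1 - (1)·0.0000 - (-2)·0.0000) / (5) = 0.2000
  y = (4 - (4)·0.0000 - (3)·0.0000) / (10) = 0.4000
  z = (-4 - (3)·0.0000 - (4)·0.0000) / (11) = -0.3636
Iteration 2:
  x = (1 - (1)·0.4000 - (-2)·-0.3636) / (5) = -0.0254
  y = (4 - (4)·0.2000 - (3)·-0.3636) / (10) = 0.4291
  z = (-4 - (3)·0.2000 - (4)·0.4000) / (11) = -0.5636
Iteration 3:
  x = (1 - (1)·0.4291 - (-2)·-0.5636) / (5) = -0.1113
  y = (4 - (4)·-0.0254 - (3)·-0.5636) / (10) = 0.5792
  z = (-4 - (3)·-0.0254 - (4)·0.4291) / (11) = -0.5127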